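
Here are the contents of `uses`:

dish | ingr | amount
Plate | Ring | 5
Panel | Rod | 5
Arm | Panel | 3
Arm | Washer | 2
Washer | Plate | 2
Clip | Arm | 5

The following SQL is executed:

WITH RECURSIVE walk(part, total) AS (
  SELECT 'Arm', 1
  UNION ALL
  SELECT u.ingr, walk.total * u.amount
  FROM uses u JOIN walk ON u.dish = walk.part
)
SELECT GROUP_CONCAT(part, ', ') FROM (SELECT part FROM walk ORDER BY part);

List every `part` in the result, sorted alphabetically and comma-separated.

Base: (Arm, total=1).
Iteration 1: components of {Arm} -> Panel = 1*3 = 3, Washer = 1*2 = 2.
Iteration 2: components of {Panel,Washer} -> Plate = 2*2 = 4, Rod = 3*5 = 15.
Iteration 3: components of {Plate,Rod} -> Ring = 4*5 = 20.
Iteration 4: no further components; recursion stops.

Arm, Panel, Plate, Ring, Rod, Washer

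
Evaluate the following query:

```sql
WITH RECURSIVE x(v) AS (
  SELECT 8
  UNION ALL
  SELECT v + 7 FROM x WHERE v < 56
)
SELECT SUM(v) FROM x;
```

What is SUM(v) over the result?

260

Base: v=8.
Iteration 1: 8 < 56 holds -> v = 8 + 7 = 15.
Iteration 2: 15 < 56 holds -> v = 15 + 7 = 22.
Iteration 3: 22 < 56 holds -> v = 22 + 7 = 29.
Iteration 4: 29 < 56 holds -> v = 29 + 7 = 36.
Iteration 5: 36 < 56 holds -> v = 36 + 7 = 43.
Iteration 6: 43 < 56 holds -> v = 43 + 7 = 50.
Iteration 7: 50 < 56 holds -> v = 50 + 7 = 57.
Iteration 8: 57 < 56 fails; recursion stops.
SUM(v) = 8 + 15 + 22 + 29 + 36 + 43 + 50 + 57 = 260.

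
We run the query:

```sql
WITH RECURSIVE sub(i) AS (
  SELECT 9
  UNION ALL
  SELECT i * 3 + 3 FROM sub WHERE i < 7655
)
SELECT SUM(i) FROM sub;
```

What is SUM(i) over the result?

Base: i=9.
Iteration 1: 9 < 7655 holds -> i = 9 * 3 + 3 = 30.
Iteration 2: 30 < 7655 holds -> i = 30 * 3 + 3 = 93.
Iteration 3: 93 < 7655 holds -> i = 93 * 3 + 3 = 282.
Iteration 4: 282 < 7655 holds -> i = 282 * 3 + 3 = 849.
Iteration 5: 849 < 7655 holds -> i = 849 * 3 + 3 = 2550.
Iteration 6: 2550 < 7655 holds -> i = 2550 * 3 + 3 = 7653.
Iteration 7: 7653 < 7655 holds -> i = 7653 * 3 + 3 = 22962.
Iteration 8: 22962 < 7655 fails; recursion stops.
SUM(i) = 9 + 30 + 93 + 282 + 849 + 2550 + 7653 + 22962 = 34428.

34428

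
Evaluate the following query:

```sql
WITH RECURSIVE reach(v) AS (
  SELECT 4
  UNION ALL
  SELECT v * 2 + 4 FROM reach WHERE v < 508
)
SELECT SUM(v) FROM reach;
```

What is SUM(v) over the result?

Base: v=4.
Iteration 1: 4 < 508 holds -> v = 4 * 2 + 4 = 12.
Iteration 2: 12 < 508 holds -> v = 12 * 2 + 4 = 28.
Iteration 3: 28 < 508 holds -> v = 28 * 2 + 4 = 60.
Iteration 4: 60 < 508 holds -> v = 60 * 2 + 4 = 124.
Iteration 5: 124 < 508 holds -> v = 124 * 2 + 4 = 252.
Iteration 6: 252 < 508 holds -> v = 252 * 2 + 4 = 508.
Iteration 7: 508 < 508 fails; recursion stops.
SUM(v) = 4 + 12 + 28 + 60 + 124 + 252 + 508 = 988.

988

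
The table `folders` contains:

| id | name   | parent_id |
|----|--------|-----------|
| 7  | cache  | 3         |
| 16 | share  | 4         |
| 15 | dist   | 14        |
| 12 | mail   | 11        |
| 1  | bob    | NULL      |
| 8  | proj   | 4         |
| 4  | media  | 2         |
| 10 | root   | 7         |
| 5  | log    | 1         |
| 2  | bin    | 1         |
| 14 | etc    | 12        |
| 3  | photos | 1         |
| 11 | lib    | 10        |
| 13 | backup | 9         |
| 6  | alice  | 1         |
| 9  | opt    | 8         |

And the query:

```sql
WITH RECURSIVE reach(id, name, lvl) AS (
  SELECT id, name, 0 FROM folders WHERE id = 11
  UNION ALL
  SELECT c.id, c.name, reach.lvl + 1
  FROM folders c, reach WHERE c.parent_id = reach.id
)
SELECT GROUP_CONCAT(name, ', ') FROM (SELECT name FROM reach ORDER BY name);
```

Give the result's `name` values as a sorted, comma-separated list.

Base: id=11 (lib) at lvl 0.
Iteration 1: rows with parent_id in {11} -> mail (id 12, lvl 1).
Iteration 2: rows with parent_id in {12} -> etc (id 14, lvl 2).
Iteration 3: rows with parent_id in {14} -> dist (id 15, lvl 3).
Iteration 4: no rows with parent_id in {15}; recursion stops.

dist, etc, lib, mail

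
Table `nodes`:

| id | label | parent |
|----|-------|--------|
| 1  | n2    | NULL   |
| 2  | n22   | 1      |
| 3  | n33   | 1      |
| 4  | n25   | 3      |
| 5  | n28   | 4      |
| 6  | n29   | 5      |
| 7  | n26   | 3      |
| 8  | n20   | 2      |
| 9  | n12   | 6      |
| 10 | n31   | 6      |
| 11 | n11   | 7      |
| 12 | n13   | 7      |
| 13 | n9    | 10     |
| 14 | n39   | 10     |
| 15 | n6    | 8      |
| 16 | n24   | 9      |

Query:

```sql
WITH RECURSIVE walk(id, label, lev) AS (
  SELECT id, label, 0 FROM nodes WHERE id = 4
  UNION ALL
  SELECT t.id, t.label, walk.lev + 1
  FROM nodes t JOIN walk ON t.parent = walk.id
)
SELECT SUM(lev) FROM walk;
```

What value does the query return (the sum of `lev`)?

Base: id=4 (n25) at lev 0.
Iteration 1: rows with parent in {4} -> n28 (id 5, lev 1).
Iteration 2: rows with parent in {5} -> n29 (id 6, lev 2).
Iteration 3: rows with parent in {6} -> n12 (id 9, lev 3), n31 (id 10, lev 3).
Iteration 4: rows with parent in {9,10} -> n9 (id 13, lev 4), n39 (id 14, lev 4), n24 (id 16, lev 4).
Iteration 5: no rows with parent in {13,14,16}; recursion stops.
SUM(lev) = 0 + 1 + 2 + 3 + 3 + 4 + 4 + 4 = 21.

21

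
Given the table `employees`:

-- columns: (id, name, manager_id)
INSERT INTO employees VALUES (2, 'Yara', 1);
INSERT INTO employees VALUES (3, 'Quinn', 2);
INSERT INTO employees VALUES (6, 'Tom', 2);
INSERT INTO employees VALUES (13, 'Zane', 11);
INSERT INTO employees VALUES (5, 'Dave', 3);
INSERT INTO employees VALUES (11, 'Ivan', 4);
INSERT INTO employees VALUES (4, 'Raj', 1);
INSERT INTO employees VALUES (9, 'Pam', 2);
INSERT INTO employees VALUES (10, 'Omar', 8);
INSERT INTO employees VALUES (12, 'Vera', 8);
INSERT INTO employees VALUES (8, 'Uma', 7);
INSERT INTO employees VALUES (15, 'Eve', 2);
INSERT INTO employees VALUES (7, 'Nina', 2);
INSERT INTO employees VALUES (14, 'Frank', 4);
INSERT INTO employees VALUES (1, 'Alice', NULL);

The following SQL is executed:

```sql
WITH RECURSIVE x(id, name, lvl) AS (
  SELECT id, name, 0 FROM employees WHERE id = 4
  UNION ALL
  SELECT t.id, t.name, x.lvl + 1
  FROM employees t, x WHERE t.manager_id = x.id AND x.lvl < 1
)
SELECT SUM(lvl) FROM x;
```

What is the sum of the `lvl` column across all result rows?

2

Base: id=4 (Raj) at lvl 0.
Iteration 1: rows with manager_id in {4} -> Ivan (id 11, lvl 1), Frank (id 14, lvl 1).
Iteration 2: lvl < 1 fails for all current rows; recursion stops.
SUM(lvl) = 0 + 1 + 1 = 2.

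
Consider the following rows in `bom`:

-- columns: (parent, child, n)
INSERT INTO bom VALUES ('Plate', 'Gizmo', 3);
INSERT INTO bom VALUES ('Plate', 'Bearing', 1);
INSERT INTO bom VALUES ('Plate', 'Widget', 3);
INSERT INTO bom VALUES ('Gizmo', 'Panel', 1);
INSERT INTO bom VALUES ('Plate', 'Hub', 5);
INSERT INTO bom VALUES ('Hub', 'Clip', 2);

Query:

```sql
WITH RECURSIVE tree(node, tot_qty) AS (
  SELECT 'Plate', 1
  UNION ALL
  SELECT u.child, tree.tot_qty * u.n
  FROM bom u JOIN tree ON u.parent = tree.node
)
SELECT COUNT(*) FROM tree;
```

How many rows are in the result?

Base: (Plate, tot_qty=1).
Iteration 1: components of {Plate} -> Bearing = 1*1 = 1, Gizmo = 1*3 = 3, Hub = 1*5 = 5, Widget = 1*3 = 3.
Iteration 2: components of {Bearing,Gizmo,Hub,Widget} -> Clip = 5*2 = 10, Panel = 3*1 = 3.
Iteration 3: no further components; recursion stops.
Total rows emitted: 7.

7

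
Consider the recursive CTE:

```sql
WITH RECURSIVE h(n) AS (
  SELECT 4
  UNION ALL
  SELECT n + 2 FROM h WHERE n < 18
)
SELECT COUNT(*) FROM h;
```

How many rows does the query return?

8

Base: n=4.
Iteration 1: 4 < 18 holds -> n = 4 + 2 = 6.
Iteration 2: 6 < 18 holds -> n = 6 + 2 = 8.
Iteration 3: 8 < 18 holds -> n = 8 + 2 = 10.
Iteration 4: 10 < 18 holds -> n = 10 + 2 = 12.
Iteration 5: 12 < 18 holds -> n = 12 + 2 = 14.
Iteration 6: 14 < 18 holds -> n = 14 + 2 = 16.
Iteration 7: 16 < 18 holds -> n = 16 + 2 = 18.
Iteration 8: 18 < 18 fails; recursion stops.
Total rows emitted: 8.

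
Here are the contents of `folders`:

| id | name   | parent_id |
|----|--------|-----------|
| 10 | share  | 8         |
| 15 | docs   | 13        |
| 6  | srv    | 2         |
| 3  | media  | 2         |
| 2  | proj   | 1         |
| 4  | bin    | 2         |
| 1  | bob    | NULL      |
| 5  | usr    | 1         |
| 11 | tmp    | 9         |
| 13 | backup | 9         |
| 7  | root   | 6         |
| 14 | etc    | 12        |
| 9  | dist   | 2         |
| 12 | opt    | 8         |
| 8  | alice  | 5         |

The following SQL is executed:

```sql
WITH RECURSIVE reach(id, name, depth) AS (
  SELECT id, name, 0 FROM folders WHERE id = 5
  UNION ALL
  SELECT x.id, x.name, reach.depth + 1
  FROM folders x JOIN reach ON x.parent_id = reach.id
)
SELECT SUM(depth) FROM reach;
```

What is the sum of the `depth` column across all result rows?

Base: id=5 (usr) at depth 0.
Iteration 1: rows with parent_id in {5} -> alice (id 8, depth 1).
Iteration 2: rows with parent_id in {8} -> share (id 10, depth 2), opt (id 12, depth 2).
Iteration 3: rows with parent_id in {10,12} -> etc (id 14, depth 3).
Iteration 4: no rows with parent_id in {14}; recursion stops.
SUM(depth) = 0 + 1 + 2 + 2 + 3 = 8.

8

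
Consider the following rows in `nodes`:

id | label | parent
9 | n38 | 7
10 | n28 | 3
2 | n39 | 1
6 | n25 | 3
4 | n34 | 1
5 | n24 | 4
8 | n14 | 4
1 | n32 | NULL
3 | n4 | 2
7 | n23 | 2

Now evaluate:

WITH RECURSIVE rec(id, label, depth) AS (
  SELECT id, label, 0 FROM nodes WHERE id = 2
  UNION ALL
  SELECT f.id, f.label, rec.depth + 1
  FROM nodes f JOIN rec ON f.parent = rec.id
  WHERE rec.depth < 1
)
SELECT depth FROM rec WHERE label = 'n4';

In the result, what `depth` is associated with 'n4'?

1

Base: id=2 (n39) at depth 0.
Iteration 1: rows with parent in {2} -> n4 (id 3, depth 1), n23 (id 7, depth 1).
Iteration 2: depth < 1 fails for all current rows; recursion stops.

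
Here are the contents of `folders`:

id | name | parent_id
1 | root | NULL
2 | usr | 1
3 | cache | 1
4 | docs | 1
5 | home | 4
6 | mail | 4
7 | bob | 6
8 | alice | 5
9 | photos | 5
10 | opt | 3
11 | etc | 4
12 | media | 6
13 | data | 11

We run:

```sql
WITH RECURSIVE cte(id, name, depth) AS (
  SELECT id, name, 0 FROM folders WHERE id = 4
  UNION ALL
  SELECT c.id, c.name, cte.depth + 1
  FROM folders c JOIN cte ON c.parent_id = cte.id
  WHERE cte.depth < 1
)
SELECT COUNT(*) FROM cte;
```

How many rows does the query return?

Base: id=4 (docs) at depth 0.
Iteration 1: rows with parent_id in {4} -> home (id 5, depth 1), mail (id 6, depth 1), etc (id 11, depth 1).
Iteration 2: depth < 1 fails for all current rows; recursion stops.
Total rows emitted: 4.

4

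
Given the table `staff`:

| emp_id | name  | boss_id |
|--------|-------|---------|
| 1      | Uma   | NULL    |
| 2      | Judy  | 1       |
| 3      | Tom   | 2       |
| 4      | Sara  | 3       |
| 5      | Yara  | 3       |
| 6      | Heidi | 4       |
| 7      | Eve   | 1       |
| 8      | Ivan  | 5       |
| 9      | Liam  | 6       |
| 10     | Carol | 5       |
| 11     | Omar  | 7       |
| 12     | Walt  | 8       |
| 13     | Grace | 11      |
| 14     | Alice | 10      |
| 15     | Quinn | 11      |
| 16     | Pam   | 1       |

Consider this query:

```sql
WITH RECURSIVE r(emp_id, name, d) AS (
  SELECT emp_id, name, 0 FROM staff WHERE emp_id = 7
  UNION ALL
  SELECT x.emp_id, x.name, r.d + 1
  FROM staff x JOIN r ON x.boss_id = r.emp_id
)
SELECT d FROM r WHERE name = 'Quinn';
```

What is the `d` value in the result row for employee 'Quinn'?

2

Base: emp_id=7 (Eve) at d 0.
Iteration 1: rows with boss_id in {7} -> Omar (id 11, d 1).
Iteration 2: rows with boss_id in {11} -> Grace (id 13, d 2), Quinn (id 15, d 2).
Iteration 3: no rows with boss_id in {13,15}; recursion stops.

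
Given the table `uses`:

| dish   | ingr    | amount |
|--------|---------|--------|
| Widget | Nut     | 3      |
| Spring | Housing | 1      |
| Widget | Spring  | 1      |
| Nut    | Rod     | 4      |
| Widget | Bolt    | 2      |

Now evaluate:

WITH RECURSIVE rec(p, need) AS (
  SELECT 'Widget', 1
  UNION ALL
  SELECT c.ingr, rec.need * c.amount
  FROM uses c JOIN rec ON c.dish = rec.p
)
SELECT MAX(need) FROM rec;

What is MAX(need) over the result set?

12

Base: (Widget, need=1).
Iteration 1: components of {Widget} -> Bolt = 1*2 = 2, Nut = 1*3 = 3, Spring = 1*1 = 1.
Iteration 2: components of {Bolt,Nut,Spring} -> Housing = 1*1 = 1, Rod = 3*4 = 12.
Iteration 3: no further components; recursion stops.
need values: 1, 3, 1, 2, 12, 1; the maximum is 12.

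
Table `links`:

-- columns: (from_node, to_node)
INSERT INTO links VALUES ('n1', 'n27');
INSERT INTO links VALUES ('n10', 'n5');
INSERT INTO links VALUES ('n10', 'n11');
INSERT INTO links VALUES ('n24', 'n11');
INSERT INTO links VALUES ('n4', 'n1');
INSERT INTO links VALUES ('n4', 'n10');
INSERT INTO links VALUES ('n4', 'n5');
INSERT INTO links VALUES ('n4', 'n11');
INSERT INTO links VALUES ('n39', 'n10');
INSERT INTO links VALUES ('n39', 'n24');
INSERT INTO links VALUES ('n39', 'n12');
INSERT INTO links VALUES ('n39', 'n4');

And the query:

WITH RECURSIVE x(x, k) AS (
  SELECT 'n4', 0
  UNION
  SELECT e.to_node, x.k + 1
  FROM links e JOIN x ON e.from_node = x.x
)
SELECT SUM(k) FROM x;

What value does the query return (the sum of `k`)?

Base: (n4, k=0).
Iteration 1: edges from {n4} -> (n1, k=1), (n10, k=1), (n11, k=1), (n5, k=1).
Iteration 2: edges from {n1,n10,n11,n5} -> (n11, k=2), (n27, k=2), (n5, k=2).
Iteration 3: no outgoing edges from {n11,n27,n5}; recursion stops.
SUM(k) = 0 + 1 + 1 + 1 + 1 + 2 + 2 + 2 = 10.

10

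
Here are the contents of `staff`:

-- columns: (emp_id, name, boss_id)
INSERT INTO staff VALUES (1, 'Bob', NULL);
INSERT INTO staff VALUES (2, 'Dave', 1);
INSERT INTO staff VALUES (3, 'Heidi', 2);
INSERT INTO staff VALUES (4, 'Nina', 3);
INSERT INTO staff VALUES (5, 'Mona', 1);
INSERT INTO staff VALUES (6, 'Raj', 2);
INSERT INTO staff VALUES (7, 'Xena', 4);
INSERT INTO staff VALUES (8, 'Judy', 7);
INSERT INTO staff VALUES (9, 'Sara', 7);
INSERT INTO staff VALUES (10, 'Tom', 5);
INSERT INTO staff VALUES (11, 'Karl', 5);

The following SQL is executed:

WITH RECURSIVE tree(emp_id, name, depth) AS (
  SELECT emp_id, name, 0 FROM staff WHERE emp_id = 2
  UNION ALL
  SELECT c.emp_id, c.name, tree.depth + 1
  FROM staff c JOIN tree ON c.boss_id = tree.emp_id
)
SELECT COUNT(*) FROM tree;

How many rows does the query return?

Base: emp_id=2 (Dave) at depth 0.
Iteration 1: rows with boss_id in {2} -> Heidi (id 3, depth 1), Raj (id 6, depth 1).
Iteration 2: rows with boss_id in {3,6} -> Nina (id 4, depth 2).
Iteration 3: rows with boss_id in {4} -> Xena (id 7, depth 3).
Iteration 4: rows with boss_id in {7} -> Judy (id 8, depth 4), Sara (id 9, depth 4).
Iteration 5: no rows with boss_id in {8,9}; recursion stops.
Total rows emitted: 7.

7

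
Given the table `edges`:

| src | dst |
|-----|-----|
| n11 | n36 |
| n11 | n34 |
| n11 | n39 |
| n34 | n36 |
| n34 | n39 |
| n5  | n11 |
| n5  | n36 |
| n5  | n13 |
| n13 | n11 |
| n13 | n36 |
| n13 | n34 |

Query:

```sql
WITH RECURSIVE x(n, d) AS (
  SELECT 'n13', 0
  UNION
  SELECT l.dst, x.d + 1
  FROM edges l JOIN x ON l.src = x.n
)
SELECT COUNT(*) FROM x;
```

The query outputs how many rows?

9

Base: (n13, d=0).
Iteration 1: edges from {n13} -> (n11, d=1), (n34, d=1), (n36, d=1).
Iteration 2: edges from {n11,n34,n36} -> (n34, d=2), (n36, d=2), (n39, d=2). [UNION drops 2 duplicate row(s)]
Iteration 3: edges from {n34,n36,n39} -> (n36, d=3), (n39, d=3).
Iteration 4: no outgoing edges from {n36,n39}; recursion stops.
Total rows emitted: 9.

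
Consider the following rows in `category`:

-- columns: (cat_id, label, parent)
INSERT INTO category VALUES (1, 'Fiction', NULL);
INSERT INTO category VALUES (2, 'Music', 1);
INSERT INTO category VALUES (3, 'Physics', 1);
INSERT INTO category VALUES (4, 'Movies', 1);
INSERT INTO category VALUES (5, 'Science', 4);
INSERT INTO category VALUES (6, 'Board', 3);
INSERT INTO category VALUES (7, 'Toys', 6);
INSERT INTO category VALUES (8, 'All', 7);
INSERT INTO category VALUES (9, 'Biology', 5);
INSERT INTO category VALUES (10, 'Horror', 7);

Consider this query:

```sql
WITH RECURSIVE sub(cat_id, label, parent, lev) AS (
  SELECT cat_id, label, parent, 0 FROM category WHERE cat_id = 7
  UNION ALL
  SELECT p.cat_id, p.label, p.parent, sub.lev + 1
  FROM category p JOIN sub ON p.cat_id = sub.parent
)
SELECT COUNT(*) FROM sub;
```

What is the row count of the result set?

4

Base: cat_id=7 (Toys), parent=6, lev 0.
Iteration 1: join on cat_id=6 -> Board (id 6, parent=3, lev 1).
Iteration 2: join on cat_id=3 -> Physics (id 3, parent=1, lev 2).
Iteration 3: join on cat_id=1 -> Fiction (id 1, parent=NULL, lev 3).
Iteration 4: parent is NULL; no match; recursion stops.
Total rows emitted: 4.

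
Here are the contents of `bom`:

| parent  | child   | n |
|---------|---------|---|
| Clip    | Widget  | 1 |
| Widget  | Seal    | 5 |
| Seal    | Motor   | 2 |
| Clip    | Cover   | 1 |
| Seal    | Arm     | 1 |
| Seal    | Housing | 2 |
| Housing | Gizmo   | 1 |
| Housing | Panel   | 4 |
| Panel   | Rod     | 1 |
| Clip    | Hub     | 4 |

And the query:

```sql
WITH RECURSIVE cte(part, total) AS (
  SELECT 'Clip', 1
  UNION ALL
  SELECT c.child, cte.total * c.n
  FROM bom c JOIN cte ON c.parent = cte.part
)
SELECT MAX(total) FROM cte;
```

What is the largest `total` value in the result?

40

Base: (Clip, total=1).
Iteration 1: components of {Clip} -> Cover = 1*1 = 1, Hub = 1*4 = 4, Widget = 1*1 = 1.
Iteration 2: components of {Cover,Hub,Widget} -> Seal = 1*5 = 5.
Iteration 3: components of {Seal} -> Arm = 5*1 = 5, Housing = 5*2 = 10, Motor = 5*2 = 10.
Iteration 4: components of {Arm,Housing,Motor} -> Gizmo = 10*1 = 10, Panel = 10*4 = 40.
Iteration 5: components of {Gizmo,Panel} -> Rod = 40*1 = 40.
Iteration 6: no further components; recursion stops.
total values: 1, 1, 1, 4, 5, 10, 5, 10, 10, 40, 40; the maximum is 40.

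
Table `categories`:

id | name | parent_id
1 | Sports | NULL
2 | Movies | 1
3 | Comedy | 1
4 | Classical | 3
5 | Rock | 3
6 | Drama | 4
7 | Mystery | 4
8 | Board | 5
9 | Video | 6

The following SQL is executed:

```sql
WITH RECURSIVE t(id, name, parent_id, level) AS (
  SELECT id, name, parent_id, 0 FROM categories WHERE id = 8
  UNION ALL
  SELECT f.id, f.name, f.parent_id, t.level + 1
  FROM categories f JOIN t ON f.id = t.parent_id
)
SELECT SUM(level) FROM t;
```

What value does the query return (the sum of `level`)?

Base: id=8 (Board), parent_id=5, level 0.
Iteration 1: join on id=5 -> Rock (id 5, parent_id=3, level 1).
Iteration 2: join on id=3 -> Comedy (id 3, parent_id=1, level 2).
Iteration 3: join on id=1 -> Sports (id 1, parent_id=NULL, level 3).
Iteration 4: parent_id is NULL; no match; recursion stops.
SUM(level) = 0 + 1 + 2 + 3 = 6.

6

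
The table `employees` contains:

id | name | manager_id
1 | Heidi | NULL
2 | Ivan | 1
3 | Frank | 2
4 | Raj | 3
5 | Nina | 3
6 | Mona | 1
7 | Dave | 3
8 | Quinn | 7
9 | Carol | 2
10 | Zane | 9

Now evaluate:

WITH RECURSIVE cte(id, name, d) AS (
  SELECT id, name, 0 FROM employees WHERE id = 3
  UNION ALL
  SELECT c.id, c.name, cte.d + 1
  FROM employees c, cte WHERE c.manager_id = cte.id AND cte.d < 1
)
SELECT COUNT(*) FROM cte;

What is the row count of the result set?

4

Base: id=3 (Frank) at d 0.
Iteration 1: rows with manager_id in {3} -> Raj (id 4, d 1), Nina (id 5, d 1), Dave (id 7, d 1).
Iteration 2: d < 1 fails for all current rows; recursion stops.
Total rows emitted: 4.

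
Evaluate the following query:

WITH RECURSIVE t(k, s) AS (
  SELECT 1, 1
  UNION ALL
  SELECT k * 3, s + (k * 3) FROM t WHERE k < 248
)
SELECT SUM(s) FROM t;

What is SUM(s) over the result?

1636

Base: k=1, s=1.
Iteration 1: 1 < 248 holds -> k = 1 * 3 = 3, s = 1 + 3 = 4.
Iteration 2: 3 < 248 holds -> k = 3 * 3 = 9, s = 4 + 9 = 13.
Iteration 3: 9 < 248 holds -> k = 9 * 3 = 27, s = 13 + 27 = 40.
Iteration 4: 27 < 248 holds -> k = 27 * 3 = 81, s = 40 + 81 = 121.
Iteration 5: 81 < 248 holds -> k = 81 * 3 = 243, s = 121 + 243 = 364.
Iteration 6: 243 < 248 holds -> k = 243 * 3 = 729, s = 364 + 729 = 1093.
Iteration 7: 729 < 248 fails; recursion stops.
SUM(s) = 1 + 4 + 13 + 40 + 121 + 364 + 1093 = 1636.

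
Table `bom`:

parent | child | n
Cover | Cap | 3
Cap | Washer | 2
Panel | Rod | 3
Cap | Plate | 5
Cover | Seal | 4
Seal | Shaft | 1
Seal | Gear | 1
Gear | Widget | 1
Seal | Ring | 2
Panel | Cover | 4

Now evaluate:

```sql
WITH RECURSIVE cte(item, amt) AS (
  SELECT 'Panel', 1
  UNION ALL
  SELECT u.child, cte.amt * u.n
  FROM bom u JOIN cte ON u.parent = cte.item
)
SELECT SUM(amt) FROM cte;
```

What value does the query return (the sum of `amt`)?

Base: (Panel, amt=1).
Iteration 1: components of {Panel} -> Cover = 1*4 = 4, Rod = 1*3 = 3.
Iteration 2: components of {Cover,Rod} -> Cap = 4*3 = 12, Seal = 4*4 = 16.
Iteration 3: components of {Cap,Seal} -> Gear = 16*1 = 16, Plate = 12*5 = 60, Ring = 16*2 = 32, Shaft = 16*1 = 16, Washer = 12*2 = 24.
Iteration 4: components of {Gear,Plate,Ring,Shaft,Washer} -> Widget = 16*1 = 16.
Iteration 5: no further components; recursion stops.
SUM(amt) = 1 + 4 + 3 + 16 + 12 + 16 + 16 + 32 + 24 + 60 + 16 = 200.

200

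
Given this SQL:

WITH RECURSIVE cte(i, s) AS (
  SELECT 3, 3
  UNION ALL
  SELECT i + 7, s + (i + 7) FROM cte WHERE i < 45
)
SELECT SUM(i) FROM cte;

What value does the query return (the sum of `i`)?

168

Base: i=3, s=3.
Iteration 1: 3 < 45 holds -> i = 3 + 7 = 10, s = 3 + 10 = 13.
Iteration 2: 10 < 45 holds -> i = 10 + 7 = 17, s = 13 + 17 = 30.
Iteration 3: 17 < 45 holds -> i = 17 + 7 = 24, s = 30 + 24 = 54.
Iteration 4: 24 < 45 holds -> i = 24 + 7 = 31, s = 54 + 31 = 85.
Iteration 5: 31 < 45 holds -> i = 31 + 7 = 38, s = 85 + 38 = 123.
Iteration 6: 38 < 45 holds -> i = 38 + 7 = 45, s = 123 + 45 = 168.
Iteration 7: 45 < 45 fails; recursion stops.
SUM(i) = 3 + 10 + 17 + 24 + 31 + 38 + 45 = 168.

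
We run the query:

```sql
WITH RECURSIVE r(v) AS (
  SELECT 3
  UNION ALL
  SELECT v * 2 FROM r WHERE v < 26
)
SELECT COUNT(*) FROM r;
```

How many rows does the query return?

5

Base: v=3.
Iteration 1: 3 < 26 holds -> v = 3 * 2 = 6.
Iteration 2: 6 < 26 holds -> v = 6 * 2 = 12.
Iteration 3: 12 < 26 holds -> v = 12 * 2 = 24.
Iteration 4: 24 < 26 holds -> v = 24 * 2 = 48.
Iteration 5: 48 < 26 fails; recursion stops.
Total rows emitted: 5.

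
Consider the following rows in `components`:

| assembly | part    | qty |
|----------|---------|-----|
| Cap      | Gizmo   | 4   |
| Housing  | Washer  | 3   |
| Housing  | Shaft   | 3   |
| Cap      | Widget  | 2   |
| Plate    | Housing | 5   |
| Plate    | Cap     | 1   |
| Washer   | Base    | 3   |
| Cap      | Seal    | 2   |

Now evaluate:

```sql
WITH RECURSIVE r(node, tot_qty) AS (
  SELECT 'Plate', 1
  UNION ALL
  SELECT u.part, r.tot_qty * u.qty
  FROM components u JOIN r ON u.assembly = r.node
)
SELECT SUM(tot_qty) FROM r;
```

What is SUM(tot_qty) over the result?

Base: (Plate, tot_qty=1).
Iteration 1: components of {Plate} -> Cap = 1*1 = 1, Housing = 1*5 = 5.
Iteration 2: components of {Cap,Housing} -> Gizmo = 1*4 = 4, Seal = 1*2 = 2, Shaft = 5*3 = 15, Washer = 5*3 = 15, Widget = 1*2 = 2.
Iteration 3: components of {Gizmo,Seal,Shaft,Washer,Widget} -> Base = 15*3 = 45.
Iteration 4: no further components; recursion stops.
SUM(tot_qty) = 1 + 1 + 5 + 2 + 2 + 4 + 15 + 15 + 45 = 90.

90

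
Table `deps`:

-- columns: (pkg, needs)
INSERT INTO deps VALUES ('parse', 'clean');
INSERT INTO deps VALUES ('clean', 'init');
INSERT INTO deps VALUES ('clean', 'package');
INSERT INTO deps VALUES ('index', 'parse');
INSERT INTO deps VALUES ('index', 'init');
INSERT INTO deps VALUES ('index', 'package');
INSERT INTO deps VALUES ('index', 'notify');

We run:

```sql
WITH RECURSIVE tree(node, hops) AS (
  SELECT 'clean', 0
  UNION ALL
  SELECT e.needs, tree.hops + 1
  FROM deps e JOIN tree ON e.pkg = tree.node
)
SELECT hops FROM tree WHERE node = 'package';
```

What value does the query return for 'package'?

1

Base: (clean, hops=0).
Iteration 1: edges from {clean} -> (init, hops=1), (package, hops=1).
Iteration 2: no outgoing edges from {init,package}; recursion stops.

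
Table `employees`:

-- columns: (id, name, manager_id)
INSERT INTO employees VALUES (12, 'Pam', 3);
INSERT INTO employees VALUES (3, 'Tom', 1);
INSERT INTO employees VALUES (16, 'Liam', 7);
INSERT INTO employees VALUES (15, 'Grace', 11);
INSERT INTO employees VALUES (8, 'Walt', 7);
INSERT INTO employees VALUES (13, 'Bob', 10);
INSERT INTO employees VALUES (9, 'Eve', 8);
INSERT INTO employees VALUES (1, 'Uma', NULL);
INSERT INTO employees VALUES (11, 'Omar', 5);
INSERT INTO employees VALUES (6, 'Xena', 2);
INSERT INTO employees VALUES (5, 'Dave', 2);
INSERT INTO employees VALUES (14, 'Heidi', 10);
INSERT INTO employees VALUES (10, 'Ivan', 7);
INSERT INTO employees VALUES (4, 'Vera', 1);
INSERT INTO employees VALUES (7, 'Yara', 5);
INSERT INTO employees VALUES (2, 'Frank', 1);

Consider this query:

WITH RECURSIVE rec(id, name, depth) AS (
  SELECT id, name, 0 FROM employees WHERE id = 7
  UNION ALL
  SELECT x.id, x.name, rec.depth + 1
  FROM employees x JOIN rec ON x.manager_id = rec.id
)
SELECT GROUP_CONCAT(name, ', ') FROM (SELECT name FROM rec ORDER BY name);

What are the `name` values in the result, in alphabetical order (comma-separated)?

Bob, Eve, Heidi, Ivan, Liam, Walt, Yara

Base: id=7 (Yara) at depth 0.
Iteration 1: rows with manager_id in {7} -> Walt (id 8, depth 1), Ivan (id 10, depth 1), Liam (id 16, depth 1).
Iteration 2: rows with manager_id in {8,10,16} -> Eve (id 9, depth 2), Bob (id 13, depth 2), Heidi (id 14, depth 2).
Iteration 3: no rows with manager_id in {9,13,14}; recursion stops.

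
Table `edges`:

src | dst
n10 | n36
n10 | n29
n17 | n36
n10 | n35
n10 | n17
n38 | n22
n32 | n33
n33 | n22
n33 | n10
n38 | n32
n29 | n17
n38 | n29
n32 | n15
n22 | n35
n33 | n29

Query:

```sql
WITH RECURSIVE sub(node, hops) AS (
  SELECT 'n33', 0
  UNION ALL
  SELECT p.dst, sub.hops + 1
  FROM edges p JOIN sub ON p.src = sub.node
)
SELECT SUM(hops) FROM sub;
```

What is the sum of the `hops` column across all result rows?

Base: (n33, hops=0).
Iteration 1: edges from {n33} -> (n10, hops=1), (n22, hops=1), (n29, hops=1).
Iteration 2: edges from {n10,n22,n29} -> (n17, hops=2) x2, (n29, hops=2), (n35, hops=2) x2, (n36, hops=2). [UNION ALL keeps all 6 new rows, including repeats]
Iteration 3: edges from {n17,n29,n35,n36} -> (n17, hops=3), (n36, hops=3) x2. [UNION ALL keeps all 3 new rows, including repeats]
Iteration 4: edges from {n17,n36} -> (n36, hops=4).
Iteration 5: no outgoing edges from {n36}; recursion stops.
SUM(hops) = 0 + 1 + 1 + 1 + 2 + 2 + 2 + 2 + 2 + 2 + 3 + 3 + 3 + 4 = 28.

28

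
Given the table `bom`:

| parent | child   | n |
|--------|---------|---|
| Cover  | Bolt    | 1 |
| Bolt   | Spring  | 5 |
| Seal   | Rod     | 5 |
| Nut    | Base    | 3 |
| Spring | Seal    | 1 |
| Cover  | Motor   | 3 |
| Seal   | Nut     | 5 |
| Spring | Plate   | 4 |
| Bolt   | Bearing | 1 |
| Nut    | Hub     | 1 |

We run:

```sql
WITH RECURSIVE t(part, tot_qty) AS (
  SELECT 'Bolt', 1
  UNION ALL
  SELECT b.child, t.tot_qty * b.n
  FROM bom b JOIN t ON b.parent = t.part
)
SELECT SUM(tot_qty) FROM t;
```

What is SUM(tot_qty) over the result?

182

Base: (Bolt, tot_qty=1).
Iteration 1: components of {Bolt} -> Bearing = 1*1 = 1, Spring = 1*5 = 5.
Iteration 2: components of {Bearing,Spring} -> Plate = 5*4 = 20, Seal = 5*1 = 5.
Iteration 3: components of {Plate,Seal} -> Nut = 5*5 = 25, Rod = 5*5 = 25.
Iteration 4: components of {Nut,Rod} -> Base = 25*3 = 75, Hub = 25*1 = 25.
Iteration 5: no further components; recursion stops.
SUM(tot_qty) = 1 + 5 + 1 + 5 + 20 + 25 + 25 + 75 + 25 = 182.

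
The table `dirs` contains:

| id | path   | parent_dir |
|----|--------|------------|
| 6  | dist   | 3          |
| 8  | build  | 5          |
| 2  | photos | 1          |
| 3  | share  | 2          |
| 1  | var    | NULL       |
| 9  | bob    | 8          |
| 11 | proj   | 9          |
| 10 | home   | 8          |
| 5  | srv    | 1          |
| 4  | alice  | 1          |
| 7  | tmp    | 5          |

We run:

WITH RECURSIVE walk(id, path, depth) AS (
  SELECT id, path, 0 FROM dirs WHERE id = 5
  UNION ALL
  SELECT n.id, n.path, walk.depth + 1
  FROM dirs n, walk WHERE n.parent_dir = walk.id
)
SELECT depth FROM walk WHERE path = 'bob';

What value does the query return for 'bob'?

Base: id=5 (srv) at depth 0.
Iteration 1: rows with parent_dir in {5} -> tmp (id 7, depth 1), build (id 8, depth 1).
Iteration 2: rows with parent_dir in {7,8} -> bob (id 9, depth 2), home (id 10, depth 2).
Iteration 3: rows with parent_dir in {9,10} -> proj (id 11, depth 3).
Iteration 4: no rows with parent_dir in {11}; recursion stops.

2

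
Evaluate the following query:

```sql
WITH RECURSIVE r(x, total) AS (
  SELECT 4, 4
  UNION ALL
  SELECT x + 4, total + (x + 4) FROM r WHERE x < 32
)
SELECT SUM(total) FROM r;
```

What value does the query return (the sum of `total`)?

480

Base: x=4, total=4.
Iteration 1: 4 < 32 holds -> x = 4 + 4 = 8, total = 4 + 8 = 12.
Iteration 2: 8 < 32 holds -> x = 8 + 4 = 12, total = 12 + 12 = 24.
Iteration 3: 12 < 32 holds -> x = 12 + 4 = 16, total = 24 + 16 = 40.
Iteration 4: 16 < 32 holds -> x = 16 + 4 = 20, total = 40 + 20 = 60.
Iteration 5: 20 < 32 holds -> x = 20 + 4 = 24, total = 60 + 24 = 84.
Iteration 6: 24 < 32 holds -> x = 24 + 4 = 28, total = 84 + 28 = 112.
Iteration 7: 28 < 32 holds -> x = 28 + 4 = 32, total = 112 + 32 = 144.
Iteration 8: 32 < 32 fails; recursion stops.
SUM(total) = 4 + 12 + 24 + 40 + 60 + 84 + 112 + 144 = 480.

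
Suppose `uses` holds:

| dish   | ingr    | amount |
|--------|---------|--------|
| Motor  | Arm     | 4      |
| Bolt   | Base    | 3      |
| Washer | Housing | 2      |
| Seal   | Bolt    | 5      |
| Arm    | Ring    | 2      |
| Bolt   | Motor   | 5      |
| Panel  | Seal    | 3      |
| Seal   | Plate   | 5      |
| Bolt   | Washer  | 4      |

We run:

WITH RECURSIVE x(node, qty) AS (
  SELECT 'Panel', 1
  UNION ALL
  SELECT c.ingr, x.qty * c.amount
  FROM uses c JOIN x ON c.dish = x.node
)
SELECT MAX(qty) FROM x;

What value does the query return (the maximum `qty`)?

600

Base: (Panel, qty=1).
Iteration 1: components of {Panel} -> Seal = 1*3 = 3.
Iteration 2: components of {Seal} -> Bolt = 3*5 = 15, Plate = 3*5 = 15.
Iteration 3: components of {Bolt,Plate} -> Base = 15*3 = 45, Motor = 15*5 = 75, Washer = 15*4 = 60.
Iteration 4: components of {Base,Motor,Washer} -> Arm = 75*4 = 300, Housing = 60*2 = 120.
Iteration 5: components of {Arm,Housing} -> Ring = 300*2 = 600.
Iteration 6: no further components; recursion stops.
qty values: 1, 3, 15, 15, 60, 75, 45, 120, 300, 600; the maximum is 600.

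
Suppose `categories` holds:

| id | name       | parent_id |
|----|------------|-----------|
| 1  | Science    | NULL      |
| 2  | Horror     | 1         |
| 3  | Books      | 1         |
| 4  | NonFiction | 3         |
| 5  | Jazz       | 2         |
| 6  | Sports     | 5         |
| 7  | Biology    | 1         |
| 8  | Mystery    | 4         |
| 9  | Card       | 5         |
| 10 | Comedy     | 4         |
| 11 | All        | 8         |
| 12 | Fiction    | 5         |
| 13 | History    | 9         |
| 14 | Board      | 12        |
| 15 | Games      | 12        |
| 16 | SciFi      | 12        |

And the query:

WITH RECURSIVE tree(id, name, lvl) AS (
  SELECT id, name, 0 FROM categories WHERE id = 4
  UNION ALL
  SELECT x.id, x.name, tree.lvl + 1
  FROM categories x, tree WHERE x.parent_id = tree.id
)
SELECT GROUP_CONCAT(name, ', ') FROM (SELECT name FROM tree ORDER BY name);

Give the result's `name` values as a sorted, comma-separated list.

All, Comedy, Mystery, NonFiction

Base: id=4 (NonFiction) at lvl 0.
Iteration 1: rows with parent_id in {4} -> Mystery (id 8, lvl 1), Comedy (id 10, lvl 1).
Iteration 2: rows with parent_id in {8,10} -> All (id 11, lvl 2).
Iteration 3: no rows with parent_id in {11}; recursion stops.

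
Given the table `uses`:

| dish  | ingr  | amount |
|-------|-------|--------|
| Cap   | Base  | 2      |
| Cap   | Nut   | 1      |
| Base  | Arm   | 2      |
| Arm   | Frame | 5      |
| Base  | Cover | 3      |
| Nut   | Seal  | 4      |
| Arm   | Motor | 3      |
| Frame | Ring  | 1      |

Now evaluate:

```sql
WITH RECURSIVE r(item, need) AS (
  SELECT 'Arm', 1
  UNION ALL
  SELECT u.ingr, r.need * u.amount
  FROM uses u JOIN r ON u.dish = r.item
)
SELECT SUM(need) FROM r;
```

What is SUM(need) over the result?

14

Base: (Arm, need=1).
Iteration 1: components of {Arm} -> Frame = 1*5 = 5, Motor = 1*3 = 3.
Iteration 2: components of {Frame,Motor} -> Ring = 5*1 = 5.
Iteration 3: no further components; recursion stops.
SUM(need) = 1 + 5 + 3 + 5 = 14.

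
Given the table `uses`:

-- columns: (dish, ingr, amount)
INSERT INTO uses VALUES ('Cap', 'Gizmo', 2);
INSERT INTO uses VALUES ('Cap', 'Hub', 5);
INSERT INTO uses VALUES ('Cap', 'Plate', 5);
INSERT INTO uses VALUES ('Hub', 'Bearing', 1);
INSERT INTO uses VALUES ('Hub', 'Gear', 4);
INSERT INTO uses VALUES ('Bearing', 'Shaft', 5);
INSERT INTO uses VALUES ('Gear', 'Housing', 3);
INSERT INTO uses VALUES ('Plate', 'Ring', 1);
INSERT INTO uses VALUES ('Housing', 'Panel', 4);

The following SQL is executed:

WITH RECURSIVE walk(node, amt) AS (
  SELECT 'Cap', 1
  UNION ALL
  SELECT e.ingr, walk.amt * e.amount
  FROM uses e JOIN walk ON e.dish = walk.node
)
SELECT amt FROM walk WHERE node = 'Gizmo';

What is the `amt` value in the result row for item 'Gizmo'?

Base: (Cap, amt=1).
Iteration 1: components of {Cap} -> Gizmo = 1*2 = 2, Hub = 1*5 = 5, Plate = 1*5 = 5.
Iteration 2: components of {Gizmo,Hub,Plate} -> Bearing = 5*1 = 5, Gear = 5*4 = 20, Ring = 5*1 = 5.
Iteration 3: components of {Bearing,Gear,Ring} -> Housing = 20*3 = 60, Shaft = 5*5 = 25.
Iteration 4: components of {Housing,Shaft} -> Panel = 60*4 = 240.
Iteration 5: no further components; recursion stops.

2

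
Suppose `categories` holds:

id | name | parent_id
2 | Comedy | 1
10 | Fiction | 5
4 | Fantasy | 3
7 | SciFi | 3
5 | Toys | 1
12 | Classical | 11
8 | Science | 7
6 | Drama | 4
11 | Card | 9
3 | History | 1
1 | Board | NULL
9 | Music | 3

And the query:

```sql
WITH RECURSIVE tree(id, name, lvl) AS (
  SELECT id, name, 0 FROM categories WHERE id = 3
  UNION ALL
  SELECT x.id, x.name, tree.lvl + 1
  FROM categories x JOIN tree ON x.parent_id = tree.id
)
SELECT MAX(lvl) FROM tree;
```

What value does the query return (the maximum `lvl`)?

Base: id=3 (History) at lvl 0.
Iteration 1: rows with parent_id in {3} -> Fantasy (id 4, lvl 1), SciFi (id 7, lvl 1), Music (id 9, lvl 1).
Iteration 2: rows with parent_id in {4,7,9} -> Drama (id 6, lvl 2), Science (id 8, lvl 2), Card (id 11, lvl 2).
Iteration 3: rows with parent_id in {6,8,11} -> Classical (id 12, lvl 3).
Iteration 4: no rows with parent_id in {12}; recursion stops.
lvl values: 0, 1, 1, 1, 2, 2, 2, 3; the maximum is 3.

3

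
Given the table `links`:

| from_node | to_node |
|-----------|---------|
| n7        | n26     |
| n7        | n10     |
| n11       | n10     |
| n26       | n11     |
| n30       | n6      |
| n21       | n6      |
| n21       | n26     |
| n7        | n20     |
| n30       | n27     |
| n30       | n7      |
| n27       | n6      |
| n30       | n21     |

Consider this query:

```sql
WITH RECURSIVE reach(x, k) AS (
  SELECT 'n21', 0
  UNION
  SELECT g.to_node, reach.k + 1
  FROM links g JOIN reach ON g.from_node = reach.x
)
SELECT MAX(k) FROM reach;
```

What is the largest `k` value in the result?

3

Base: (n21, k=0).
Iteration 1: edges from {n21} -> (n26, k=1), (n6, k=1).
Iteration 2: edges from {n26,n6} -> (n11, k=2).
Iteration 3: edges from {n11} -> (n10, k=3).
Iteration 4: no outgoing edges from {n10}; recursion stops.
k values: 0, 1, 1, 2, 3; the maximum is 3.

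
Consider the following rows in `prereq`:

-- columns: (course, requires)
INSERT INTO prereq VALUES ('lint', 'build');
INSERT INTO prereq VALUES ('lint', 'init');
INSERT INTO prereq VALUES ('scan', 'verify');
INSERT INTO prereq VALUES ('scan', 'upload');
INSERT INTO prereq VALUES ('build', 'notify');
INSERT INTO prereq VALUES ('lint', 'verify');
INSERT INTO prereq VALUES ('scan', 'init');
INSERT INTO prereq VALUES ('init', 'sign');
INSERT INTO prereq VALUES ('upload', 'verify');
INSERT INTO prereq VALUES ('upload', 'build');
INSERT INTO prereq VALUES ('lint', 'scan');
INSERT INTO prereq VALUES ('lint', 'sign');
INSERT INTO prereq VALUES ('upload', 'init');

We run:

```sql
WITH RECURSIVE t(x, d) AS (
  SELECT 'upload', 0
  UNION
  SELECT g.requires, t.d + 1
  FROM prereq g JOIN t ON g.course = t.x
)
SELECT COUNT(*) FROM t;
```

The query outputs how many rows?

Base: (upload, d=0).
Iteration 1: edges from {upload} -> (build, d=1), (init, d=1), (verify, d=1).
Iteration 2: edges from {build,init,verify} -> (notify, d=2), (sign, d=2).
Iteration 3: no outgoing edges from {notify,sign}; recursion stops.
Total rows emitted: 6.

6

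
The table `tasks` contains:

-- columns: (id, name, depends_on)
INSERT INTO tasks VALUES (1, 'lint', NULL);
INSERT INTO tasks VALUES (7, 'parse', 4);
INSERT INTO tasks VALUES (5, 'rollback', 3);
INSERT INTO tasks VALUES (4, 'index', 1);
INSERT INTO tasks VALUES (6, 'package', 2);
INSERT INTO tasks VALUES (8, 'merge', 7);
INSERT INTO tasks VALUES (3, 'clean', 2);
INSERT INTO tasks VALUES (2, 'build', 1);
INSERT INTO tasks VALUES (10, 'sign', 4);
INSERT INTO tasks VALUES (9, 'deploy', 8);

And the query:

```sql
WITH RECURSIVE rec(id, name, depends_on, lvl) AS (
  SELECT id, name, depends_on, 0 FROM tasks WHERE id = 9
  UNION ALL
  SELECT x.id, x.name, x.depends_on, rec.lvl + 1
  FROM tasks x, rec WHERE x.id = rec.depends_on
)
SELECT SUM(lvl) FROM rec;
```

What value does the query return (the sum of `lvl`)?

Base: id=9 (deploy), depends_on=8, lvl 0.
Iteration 1: join on id=8 -> merge (id 8, depends_on=7, lvl 1).
Iteration 2: join on id=7 -> parse (id 7, depends_on=4, lvl 2).
Iteration 3: join on id=4 -> index (id 4, depends_on=1, lvl 3).
Iteration 4: join on id=1 -> lint (id 1, depends_on=NULL, lvl 4).
Iteration 5: depends_on is NULL; no match; recursion stops.
SUM(lvl) = 0 + 1 + 2 + 3 + 4 = 10.

10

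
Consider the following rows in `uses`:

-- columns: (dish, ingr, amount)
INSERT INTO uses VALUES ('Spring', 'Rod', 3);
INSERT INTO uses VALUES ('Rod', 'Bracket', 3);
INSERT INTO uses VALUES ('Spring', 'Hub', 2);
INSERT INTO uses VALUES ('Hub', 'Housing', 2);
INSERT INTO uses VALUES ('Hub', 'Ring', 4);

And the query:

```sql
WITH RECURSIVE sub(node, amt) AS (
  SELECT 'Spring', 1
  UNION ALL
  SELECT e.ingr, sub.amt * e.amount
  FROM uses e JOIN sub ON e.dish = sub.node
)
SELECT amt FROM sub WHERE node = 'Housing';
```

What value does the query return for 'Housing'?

Base: (Spring, amt=1).
Iteration 1: components of {Spring} -> Hub = 1*2 = 2, Rod = 1*3 = 3.
Iteration 2: components of {Hub,Rod} -> Bracket = 3*3 = 9, Housing = 2*2 = 4, Ring = 2*4 = 8.
Iteration 3: no further components; recursion stops.

4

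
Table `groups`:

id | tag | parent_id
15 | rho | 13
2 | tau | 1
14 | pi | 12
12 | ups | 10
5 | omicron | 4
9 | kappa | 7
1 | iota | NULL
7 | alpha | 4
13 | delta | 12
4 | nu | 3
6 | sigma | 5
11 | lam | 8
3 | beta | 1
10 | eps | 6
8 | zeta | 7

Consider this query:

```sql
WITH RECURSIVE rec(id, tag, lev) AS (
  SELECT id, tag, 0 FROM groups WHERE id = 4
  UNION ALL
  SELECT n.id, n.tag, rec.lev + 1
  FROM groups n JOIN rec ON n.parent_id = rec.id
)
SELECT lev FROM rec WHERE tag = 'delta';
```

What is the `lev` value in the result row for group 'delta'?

5

Base: id=4 (nu) at lev 0.
Iteration 1: rows with parent_id in {4} -> omicron (id 5, lev 1), alpha (id 7, lev 1).
Iteration 2: rows with parent_id in {5,7} -> sigma (id 6, lev 2), zeta (id 8, lev 2), kappa (id 9, lev 2).
Iteration 3: rows with parent_id in {6,8,9} -> eps (id 10, lev 3), lam (id 11, lev 3).
Iteration 4: rows with parent_id in {10,11} -> ups (id 12, lev 4).
Iteration 5: rows with parent_id in {12} -> delta (id 13, lev 5), pi (id 14, lev 5).
Iteration 6: rows with parent_id in {13,14} -> rho (id 15, lev 6).
Iteration 7: no rows with parent_id in {15}; recursion stops.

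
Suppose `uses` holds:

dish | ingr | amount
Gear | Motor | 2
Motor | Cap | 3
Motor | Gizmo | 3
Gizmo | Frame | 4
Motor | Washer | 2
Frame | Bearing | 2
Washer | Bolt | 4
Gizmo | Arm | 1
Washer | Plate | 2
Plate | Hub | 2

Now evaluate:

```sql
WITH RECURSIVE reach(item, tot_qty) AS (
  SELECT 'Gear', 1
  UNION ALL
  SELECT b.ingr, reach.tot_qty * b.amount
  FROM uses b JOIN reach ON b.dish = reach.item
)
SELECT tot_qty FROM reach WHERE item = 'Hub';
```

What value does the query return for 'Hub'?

16

Base: (Gear, tot_qty=1).
Iteration 1: components of {Gear} -> Motor = 1*2 = 2.
Iteration 2: components of {Motor} -> Cap = 2*3 = 6, Gizmo = 2*3 = 6, Washer = 2*2 = 4.
Iteration 3: components of {Cap,Gizmo,Washer} -> Arm = 6*1 = 6, Bolt = 4*4 = 16, Frame = 6*4 = 24, Plate = 4*2 = 8.
Iteration 4: components of {Arm,Bolt,Frame,Plate} -> Bearing = 24*2 = 48, Hub = 8*2 = 16.
Iteration 5: no further components; recursion stops.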